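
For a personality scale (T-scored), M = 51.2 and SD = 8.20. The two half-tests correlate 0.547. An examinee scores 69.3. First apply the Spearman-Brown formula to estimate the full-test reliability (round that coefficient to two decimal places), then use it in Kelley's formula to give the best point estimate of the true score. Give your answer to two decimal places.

Spearman-Brown: ρ = 2r/(1 + r) = 2(0.547)/(1 + 0.547) = 1.0940/1.547 = 0.7072 → 0.71
T̂ = 0.71(69.3) + 0.29(51.2) = 49.203 + 14.848 = 64.051 → 64.05

64.05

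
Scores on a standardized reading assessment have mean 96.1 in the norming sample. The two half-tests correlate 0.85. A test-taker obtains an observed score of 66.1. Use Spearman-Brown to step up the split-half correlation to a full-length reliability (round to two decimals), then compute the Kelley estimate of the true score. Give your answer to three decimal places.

68.500

Spearman-Brown: ρ = 2r/(1 + r) = 2(0.85)/(1 + 0.85) = 1.700/1.85 = 0.9189 → 0.92
T̂ = ρX + (1 − ρ)μ
  = 0.92 × 66.1 + 0.08 × 96.1
  = 60.812 + 7.688
  = 68.5000
  ≈ 68.500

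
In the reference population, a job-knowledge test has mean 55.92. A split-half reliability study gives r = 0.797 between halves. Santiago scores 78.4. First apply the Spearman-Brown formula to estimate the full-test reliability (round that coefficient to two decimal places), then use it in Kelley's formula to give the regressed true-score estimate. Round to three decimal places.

Spearman-Brown: ρ = 2r/(1 + r) = 2(0.797)/(1 + 0.797) = 1.5940/1.797 = 0.8870 → 0.89
T̂ = 0.89(78.4) + 0.11(55.92) = 69.776 + 6.1512 = 75.9272 → 75.927

75.927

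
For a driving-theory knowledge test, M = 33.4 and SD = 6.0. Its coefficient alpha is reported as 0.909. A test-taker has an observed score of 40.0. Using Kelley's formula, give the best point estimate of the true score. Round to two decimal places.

T̂ = 0.909(40.0) + 0.091(33.4) = 36.3600 + 3.0394 = 39.399 → 39.40

39.40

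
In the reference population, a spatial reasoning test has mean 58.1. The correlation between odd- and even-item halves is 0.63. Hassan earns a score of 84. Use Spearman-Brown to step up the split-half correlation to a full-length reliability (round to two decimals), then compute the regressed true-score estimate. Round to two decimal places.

78.04

Spearman-Brown: ρ = 2r/(1 + r) = 2(0.63)/(1 + 0.63) = 1.260/1.63 = 0.7730 → 0.77
T̂ = ρX + (1 − ρ)μ
  = 0.77 × 84 + 0.23 × 58.1
  = 64.68 + 13.363
  = 78.043
  ≈ 78.04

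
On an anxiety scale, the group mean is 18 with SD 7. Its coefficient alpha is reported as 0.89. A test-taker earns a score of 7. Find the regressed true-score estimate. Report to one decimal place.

T̂ = ρX + (1 − ρ)μ
  = 0.89 × 7 + 0.11 × 18
  = 6.23 + 1.98
  = 8.21
  ≈ 8.2

8.2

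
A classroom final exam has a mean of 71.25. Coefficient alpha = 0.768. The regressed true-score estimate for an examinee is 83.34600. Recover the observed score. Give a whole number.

T̂ = ρX + (1 − ρ)μ  ⇒  X = (T̂ − (1 − ρ)μ) / ρ
X = (83.34600 − 0.232 × 71.25) / 0.768 = (83.34600 − 16.53000) / 0.768 = 66.81600 / 0.768 = 87.00

87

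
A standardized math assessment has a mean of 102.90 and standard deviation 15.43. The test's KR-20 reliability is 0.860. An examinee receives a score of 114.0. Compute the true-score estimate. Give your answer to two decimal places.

Weight the observed score by reliability and the mean by (1 − reliability): T̂ = 0.860·114.0 + 0.140·102.90 = 98.0400 + 14.40600 = 112.446.

112.45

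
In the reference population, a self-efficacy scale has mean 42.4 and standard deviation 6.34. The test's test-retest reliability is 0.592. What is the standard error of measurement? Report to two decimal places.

4.05

SEM = SD · √(1 − ρ) = 6.34 × √0.408 = 6.34 × 0.6387 = 4.050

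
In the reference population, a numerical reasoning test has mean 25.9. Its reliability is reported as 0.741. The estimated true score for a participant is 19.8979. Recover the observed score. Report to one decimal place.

T̂ = ρX + (1 − ρ)μ  ⇒  X = (T̂ − (1 − ρ)μ) / ρ
X = (19.8979 − 0.259 × 25.9) / 0.741 = (19.8979 − 6.7081) / 0.741 = 13.1898 / 0.741 = 17.800

17.8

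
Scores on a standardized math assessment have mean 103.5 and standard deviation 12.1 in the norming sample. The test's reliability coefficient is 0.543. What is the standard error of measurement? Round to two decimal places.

8.18

SEM = SD · √(1 − ρ) = 12.1 × √0.457 = 12.1 × 0.6760 = 8.180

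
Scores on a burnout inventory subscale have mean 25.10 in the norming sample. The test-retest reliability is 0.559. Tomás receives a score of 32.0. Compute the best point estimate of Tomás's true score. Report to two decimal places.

28.96

T̂ = ρX + (1 − ρ)μ
  = 0.559 × 32.0 + 0.441 × 25.10
  = 17.8880 + 11.06910
  = 28.957
  ≈ 28.96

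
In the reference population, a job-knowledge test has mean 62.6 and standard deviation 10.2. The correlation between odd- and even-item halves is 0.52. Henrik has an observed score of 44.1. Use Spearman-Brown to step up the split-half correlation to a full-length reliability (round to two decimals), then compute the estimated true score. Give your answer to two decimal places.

50.02

Spearman-Brown: ρ = 2r/(1 + r) = 2(0.52)/(1 + 0.52) = 1.040/1.52 = 0.6842 → 0.68
T̂ = 0.68(44.1) + 0.32(62.6) = 29.988 + 20.032 = 50.020 → 50.02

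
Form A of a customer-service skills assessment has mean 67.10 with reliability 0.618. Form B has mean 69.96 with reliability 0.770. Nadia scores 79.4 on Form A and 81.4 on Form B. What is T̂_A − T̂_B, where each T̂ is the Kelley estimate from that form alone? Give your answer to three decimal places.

T̂_A = 0.618(79.4) + 0.382(67.10) = 74.70140
T̂_B = 0.770(81.4) + 0.230(69.96) = 78.76880
T̂_A − T̂_B = -4.06740

-4.067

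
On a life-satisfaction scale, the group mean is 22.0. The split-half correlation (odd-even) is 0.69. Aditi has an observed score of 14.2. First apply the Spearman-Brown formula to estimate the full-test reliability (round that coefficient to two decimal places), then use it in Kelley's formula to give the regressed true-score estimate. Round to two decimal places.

Spearman-Brown: ρ = 2r/(1 + r) = 2(0.69)/(1 + 0.69) = 1.380/1.69 = 0.8166 → 0.82
Kelley's formula gives T̂ = 0.82·14.2 + 0.18·22.0 = 11.644 + 3.960 = 15.604.

15.60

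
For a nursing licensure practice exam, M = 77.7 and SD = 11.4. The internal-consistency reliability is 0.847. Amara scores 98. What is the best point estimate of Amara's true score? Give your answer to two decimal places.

94.89

T̂ = 0.847(98) + 0.153(77.7) = 83.006 + 11.8881 = 94.894 → 94.89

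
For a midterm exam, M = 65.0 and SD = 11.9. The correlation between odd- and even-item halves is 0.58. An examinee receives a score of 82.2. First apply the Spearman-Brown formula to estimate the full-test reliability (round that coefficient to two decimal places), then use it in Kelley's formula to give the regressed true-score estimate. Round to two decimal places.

77.56

Spearman-Brown: ρ = 2r/(1 + r) = 2(0.58)/(1 + 0.58) = 1.160/1.58 = 0.7342 → 0.73
T̂ = ρX + (1 − ρ)μ
  = 0.73 × 82.2 + 0.27 × 65.0
  = 60.006 + 17.550
  = 77.556
  ≈ 77.56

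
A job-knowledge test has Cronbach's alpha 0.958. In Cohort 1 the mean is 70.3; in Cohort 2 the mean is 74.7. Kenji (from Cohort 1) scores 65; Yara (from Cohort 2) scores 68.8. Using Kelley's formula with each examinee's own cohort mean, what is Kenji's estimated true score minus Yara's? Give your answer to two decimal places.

-3.83

T̂_Kenji = 0.958(65) + 0.042(70.3) = 65.2226
T̂_Yara = 0.958(68.8) + 0.042(74.7) = 69.0478
Difference = 65.2226 − 69.0478 = -3.8252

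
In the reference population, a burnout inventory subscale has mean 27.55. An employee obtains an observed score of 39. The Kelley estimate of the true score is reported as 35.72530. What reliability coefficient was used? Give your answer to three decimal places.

T̂ = ρX + (1 − ρ)μ  ⇒  T̂ − μ = ρ(X − μ)
ρ = (T̂ − μ)/(X − μ) = (35.72530 − 27.55) / (39 − 27.55) = 8.17530 / 11.45 = 0.71400

0.714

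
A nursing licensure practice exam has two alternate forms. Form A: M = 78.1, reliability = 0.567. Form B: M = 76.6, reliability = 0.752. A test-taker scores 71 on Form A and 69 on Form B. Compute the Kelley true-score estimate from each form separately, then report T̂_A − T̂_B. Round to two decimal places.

3.19

T̂_A = 0.567(71) + 0.433(78.1) = 74.0743
T̂_B = 0.752(69) + 0.248(76.6) = 70.8848
T̂_A − T̂_B = 3.1895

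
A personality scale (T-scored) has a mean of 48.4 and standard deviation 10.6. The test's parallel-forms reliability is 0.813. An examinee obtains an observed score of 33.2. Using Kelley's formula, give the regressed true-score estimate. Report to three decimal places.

Kelley's formula gives T̂ = 0.813·33.2 + 0.187·48.4 = 26.9916 + 9.0508 = 36.0424.

36.042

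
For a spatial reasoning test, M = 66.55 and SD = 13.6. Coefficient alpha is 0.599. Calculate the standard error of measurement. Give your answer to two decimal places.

SEM = SD · √(1 − ρ) = 13.6 × √0.401 = 13.6 × 0.6332 = 8.612

8.61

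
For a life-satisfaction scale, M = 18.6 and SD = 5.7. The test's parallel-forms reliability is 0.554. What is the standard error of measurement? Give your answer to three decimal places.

SEM = SD · √(1 − ρ) = 5.7 × √0.446 = 5.7 × 0.6678 = 3.8066

3.807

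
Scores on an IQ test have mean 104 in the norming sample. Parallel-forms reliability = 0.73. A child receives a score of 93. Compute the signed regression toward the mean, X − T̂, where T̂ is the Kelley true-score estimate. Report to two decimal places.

T̂ = 0.73(93) + 0.27(104) = 67.89 + 28.08 = 95.9700 → 95.970
X − T̂ = 93 − 95.970 = -2.970 → -2.97

-2.97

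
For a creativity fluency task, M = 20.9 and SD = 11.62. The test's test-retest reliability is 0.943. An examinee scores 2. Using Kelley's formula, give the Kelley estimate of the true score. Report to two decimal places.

T̂ = ρX + (1 − ρ)μ
  = 0.943 × 2 + 0.057 × 20.9
  = 1.886 + 1.1913
  = 3.077
  ≈ 3.08

3.08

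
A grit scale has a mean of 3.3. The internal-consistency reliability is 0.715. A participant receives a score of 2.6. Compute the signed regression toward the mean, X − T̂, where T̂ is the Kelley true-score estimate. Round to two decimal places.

T̂ = 0.715(2.6) + 0.285(3.3) = 1.8590 + 0.9405 = 2.7995 → 2.800
X − T̂ = 2.6 − 2.800 = -0.200 → -0.20

-0.20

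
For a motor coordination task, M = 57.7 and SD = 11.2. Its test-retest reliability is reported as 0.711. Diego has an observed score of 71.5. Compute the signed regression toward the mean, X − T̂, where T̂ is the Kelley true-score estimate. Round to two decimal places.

T̂ = ρX + (1 − ρ)μ
  = 0.711 × 71.5 + 0.289 × 57.7
  = 50.8365 + 16.6753
  = 67.5118
  ≈ 67.512
X − T̂ = 71.5 − 67.512 = 3.988 → 3.99

3.99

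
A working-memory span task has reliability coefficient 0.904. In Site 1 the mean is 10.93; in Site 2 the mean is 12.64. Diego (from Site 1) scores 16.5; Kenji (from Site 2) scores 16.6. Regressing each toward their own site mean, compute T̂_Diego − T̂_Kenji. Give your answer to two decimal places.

T̂_Diego = 0.904(16.5) + 0.096(10.93) = 15.9653
T̂_Kenji = 0.904(16.6) + 0.096(12.64) = 16.2198
Difference = 15.9653 − 16.2198 = -0.2546

-0.25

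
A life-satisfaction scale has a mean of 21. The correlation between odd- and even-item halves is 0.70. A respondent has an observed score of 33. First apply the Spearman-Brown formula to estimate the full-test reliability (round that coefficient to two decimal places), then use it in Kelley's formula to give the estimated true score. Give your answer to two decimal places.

Spearman-Brown: ρ = 2r/(1 + r) = 2(0.70)/(1 + 0.70) = 1.400/1.70 = 0.8235 → 0.82
T̂ = ρX + (1 − ρ)μ
  = 0.82 × 33 + 0.18 × 21
  = 27.06 + 3.78
  = 30.840
  ≈ 30.84

30.84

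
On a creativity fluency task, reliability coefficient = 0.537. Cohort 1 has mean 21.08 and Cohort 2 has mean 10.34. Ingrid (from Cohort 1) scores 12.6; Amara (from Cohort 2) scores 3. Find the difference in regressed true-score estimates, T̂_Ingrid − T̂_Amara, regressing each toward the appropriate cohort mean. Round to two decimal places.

10.13

T̂_Ingrid = 0.537(12.6) + 0.463(21.08) = 16.5262
T̂_Amara = 0.537(3) + 0.463(10.34) = 6.3984
Difference = 16.5262 − 6.3984 = 10.1278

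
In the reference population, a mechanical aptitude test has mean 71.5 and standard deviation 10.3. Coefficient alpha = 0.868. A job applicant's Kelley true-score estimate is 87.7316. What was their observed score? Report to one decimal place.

T̂ = ρX + (1 − ρ)μ  ⇒  X = (T̂ − (1 − ρ)μ) / ρ
X = (87.7316 − 0.132 × 71.5) / 0.868 = (87.7316 − 9.4380) / 0.868 = 78.2936 / 0.868 = 90.200

90.2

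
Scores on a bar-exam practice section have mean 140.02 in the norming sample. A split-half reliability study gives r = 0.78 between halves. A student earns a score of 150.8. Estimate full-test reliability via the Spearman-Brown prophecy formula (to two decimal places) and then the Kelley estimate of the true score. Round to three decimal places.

149.506

Spearman-Brown: ρ = 2r/(1 + r) = 2(0.78)/(1 + 0.78) = 1.560/1.78 = 0.8764 → 0.88
Regress the observed score toward the mean by the unreliability: T̂ = 0.88·150.8 + 0.12·140.02 = 132.704 + 16.8024 = 149.5064.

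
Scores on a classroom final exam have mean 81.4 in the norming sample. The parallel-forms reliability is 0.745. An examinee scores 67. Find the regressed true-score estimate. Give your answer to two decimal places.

Weight the observed score by reliability and the mean by (1 − reliability): T̂ = 0.745·67 + 0.255·81.4 = 49.915 + 20.7570 = 70.672.

70.67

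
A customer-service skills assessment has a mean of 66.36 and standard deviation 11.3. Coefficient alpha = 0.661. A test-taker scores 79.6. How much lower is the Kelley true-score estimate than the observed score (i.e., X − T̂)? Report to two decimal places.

T̂ = 0.661(79.6) + 0.339(66.36) = 52.6156 + 22.49604 = 75.1116 → 75.112
X − T̂ = 79.6 − 75.112 = 4.488 → 4.49

4.49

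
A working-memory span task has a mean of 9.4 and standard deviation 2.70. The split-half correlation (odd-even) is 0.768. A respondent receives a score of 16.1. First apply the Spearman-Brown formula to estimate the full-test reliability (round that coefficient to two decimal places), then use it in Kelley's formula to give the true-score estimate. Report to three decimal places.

15.229

Spearman-Brown: ρ = 2r/(1 + r) = 2(0.768)/(1 + 0.768) = 1.5360/1.768 = 0.8688 → 0.87
T̂ = ρX + (1 − ρ)μ
  = 0.87 × 16.1 + 0.13 × 9.4
  = 14.007 + 1.222
  = 15.2290
  ≈ 15.229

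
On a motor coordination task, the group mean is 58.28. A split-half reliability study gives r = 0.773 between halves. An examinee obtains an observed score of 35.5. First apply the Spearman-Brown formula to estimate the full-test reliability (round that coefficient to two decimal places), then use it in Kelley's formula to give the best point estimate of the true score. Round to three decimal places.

38.461

Spearman-Brown: ρ = 2r/(1 + r) = 2(0.773)/(1 + 0.773) = 1.5460/1.773 = 0.8720 → 0.87
T̂ = 0.87(35.5) + 0.13(58.28) = 30.885 + 7.5764 = 38.4614 → 38.461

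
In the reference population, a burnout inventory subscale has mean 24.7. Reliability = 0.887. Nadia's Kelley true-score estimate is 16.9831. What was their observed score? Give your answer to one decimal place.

T̂ = ρX + (1 − ρ)μ  ⇒  X = (T̂ − (1 − ρ)μ) / ρ
X = (16.9831 − 0.113 × 24.7) / 0.887 = (16.9831 − 2.7911) / 0.887 = 14.1920 / 0.887 = 16.000

16.0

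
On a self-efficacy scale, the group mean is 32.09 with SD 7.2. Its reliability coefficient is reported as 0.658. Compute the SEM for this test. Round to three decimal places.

4.211

SEM = SD · √(1 − ρ) = 7.2 × √0.342 = 7.2 × 0.5848 = 4.2106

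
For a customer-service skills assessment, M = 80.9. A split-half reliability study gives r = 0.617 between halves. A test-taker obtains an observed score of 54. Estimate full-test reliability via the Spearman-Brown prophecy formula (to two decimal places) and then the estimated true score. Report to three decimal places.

Spearman-Brown: ρ = 2r/(1 + r) = 2(0.617)/(1 + 0.617) = 1.2340/1.617 = 0.7631 → 0.76
Kelley's formula gives T̂ = 0.76·54 + 0.24·80.9 = 41.04 + 19.416 = 60.4560.

60.456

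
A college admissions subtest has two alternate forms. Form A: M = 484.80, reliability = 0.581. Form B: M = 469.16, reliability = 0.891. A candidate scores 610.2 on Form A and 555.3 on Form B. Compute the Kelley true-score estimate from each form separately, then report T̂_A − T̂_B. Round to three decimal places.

T̂_A = 0.581(610.2) + 0.419(484.80) = 557.65740
T̂_B = 0.891(555.3) + 0.109(469.16) = 545.91074
T̂_A − T̂_B = 11.74666

11.747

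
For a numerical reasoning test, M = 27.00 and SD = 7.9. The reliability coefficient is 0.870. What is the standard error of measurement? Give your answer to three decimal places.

2.848

SEM = SD · √(1 − ρ) = 7.9 × √0.130 = 7.9 × 0.3606 = 2.8484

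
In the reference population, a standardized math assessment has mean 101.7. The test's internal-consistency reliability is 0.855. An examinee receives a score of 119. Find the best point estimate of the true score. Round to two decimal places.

116.49

T̂ = 0.855(119) + 0.145(101.7) = 101.745 + 14.7465 = 116.492 → 116.49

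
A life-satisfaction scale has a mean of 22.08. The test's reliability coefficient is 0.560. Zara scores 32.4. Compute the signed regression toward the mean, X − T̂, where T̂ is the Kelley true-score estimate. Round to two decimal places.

4.54

T̂ = ρX + (1 − ρ)μ
  = 0.560 × 32.4 + 0.440 × 22.08
  = 18.1440 + 9.71520
  = 27.8592
  ≈ 27.859
X − T̂ = 32.4 − 27.859 = 4.541 → 4.54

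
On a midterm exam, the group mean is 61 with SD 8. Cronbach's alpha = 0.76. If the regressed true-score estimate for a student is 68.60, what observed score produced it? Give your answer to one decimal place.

T̂ = ρX + (1 − ρ)μ  ⇒  X = (T̂ − (1 − ρ)μ) / ρ
X = (68.60 − 0.24 × 61) / 0.76 = (68.60 − 14.64) / 0.76 = 53.96 / 0.76 = 71.000

71.0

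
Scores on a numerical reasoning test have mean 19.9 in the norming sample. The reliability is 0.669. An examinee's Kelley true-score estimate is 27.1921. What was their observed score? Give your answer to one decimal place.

T̂ = ρX + (1 − ρ)μ  ⇒  X = (T̂ − (1 − ρ)μ) / ρ
X = (27.1921 − 0.331 × 19.9) / 0.669 = (27.1921 − 6.5869) / 0.669 = 20.6052 / 0.669 = 30.800

30.8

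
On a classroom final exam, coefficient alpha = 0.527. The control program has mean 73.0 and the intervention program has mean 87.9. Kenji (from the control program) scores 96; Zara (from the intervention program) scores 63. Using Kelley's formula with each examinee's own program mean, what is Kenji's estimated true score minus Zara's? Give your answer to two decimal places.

T̂_Kenji = 0.527(96) + 0.473(73.0) = 85.1210
T̂_Zara = 0.527(63) + 0.473(87.9) = 74.7777
Difference = 85.1210 − 74.7777 = 10.3433

10.34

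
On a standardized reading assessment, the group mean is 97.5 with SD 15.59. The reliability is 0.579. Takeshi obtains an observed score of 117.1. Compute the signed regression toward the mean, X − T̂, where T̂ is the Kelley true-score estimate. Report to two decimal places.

Kelley's formula gives T̂ = 0.579·117.1 + 0.421·97.5 = 67.8009 + 41.0475 = 108.8484.
X − T̂ = 117.1 − 108.848 = 8.252 → 8.25

8.25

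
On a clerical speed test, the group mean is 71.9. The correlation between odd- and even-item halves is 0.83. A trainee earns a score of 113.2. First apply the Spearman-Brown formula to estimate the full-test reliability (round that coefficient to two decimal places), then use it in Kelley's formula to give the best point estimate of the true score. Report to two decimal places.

109.48

Spearman-Brown: ρ = 2r/(1 + r) = 2(0.83)/(1 + 0.83) = 1.660/1.83 = 0.9071 → 0.91
T̂ = ρX + (1 − ρ)μ
  = 0.91 × 113.2 + 0.09 × 71.9
  = 103.012 + 6.471
  = 109.483
  ≈ 109.48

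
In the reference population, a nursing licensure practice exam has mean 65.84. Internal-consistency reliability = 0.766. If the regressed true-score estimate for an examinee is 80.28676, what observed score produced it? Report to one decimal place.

T̂ = ρX + (1 − ρ)μ  ⇒  X = (T̂ − (1 − ρ)μ) / ρ
X = (80.28676 − 0.234 × 65.84) / 0.766 = (80.28676 − 15.40656) / 0.766 = 64.88020 / 0.766 = 84.700

84.7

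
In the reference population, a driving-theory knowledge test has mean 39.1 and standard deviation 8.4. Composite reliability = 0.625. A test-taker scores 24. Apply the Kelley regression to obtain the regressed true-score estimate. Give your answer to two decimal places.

T̂ = ρX + (1 − ρ)μ
  = 0.625 × 24 + 0.375 × 39.1
  = 15.000 + 14.6625
  = 29.663
  ≈ 29.66

29.66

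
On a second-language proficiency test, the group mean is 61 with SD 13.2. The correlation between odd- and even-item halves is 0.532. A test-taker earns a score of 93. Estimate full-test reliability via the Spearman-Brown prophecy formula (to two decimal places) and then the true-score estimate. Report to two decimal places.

Spearman-Brown: ρ = 2r/(1 + r) = 2(0.532)/(1 + 0.532) = 1.0640/1.532 = 0.6945 → 0.69
Weight the observed score by reliability and the mean by (1 − reliability): T̂ = 0.69·93 + 0.31·61 = 64.17 + 18.91 = 83.080.

83.08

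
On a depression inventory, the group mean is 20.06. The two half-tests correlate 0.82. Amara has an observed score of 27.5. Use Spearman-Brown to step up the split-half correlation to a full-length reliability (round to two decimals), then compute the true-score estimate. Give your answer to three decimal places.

26.756

Spearman-Brown: ρ = 2r/(1 + r) = 2(0.82)/(1 + 0.82) = 1.640/1.82 = 0.9011 → 0.90
Kelley's formula gives T̂ = 0.90·27.5 + 0.10·20.06 = 24.750 + 2.0060 = 26.7560.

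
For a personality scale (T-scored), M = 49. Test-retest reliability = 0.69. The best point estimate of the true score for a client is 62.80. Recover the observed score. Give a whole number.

T̂ = ρX + (1 − ρ)μ  ⇒  X = (T̂ − (1 − ρ)μ) / ρ
X = (62.80 − 0.31 × 49) / 0.69 = (62.80 − 15.19) / 0.69 = 47.61 / 0.69 = 69.00

69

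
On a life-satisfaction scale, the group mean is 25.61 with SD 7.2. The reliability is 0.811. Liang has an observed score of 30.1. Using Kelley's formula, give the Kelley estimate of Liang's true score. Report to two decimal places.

29.25

Kelley's formula gives T̂ = 0.811·30.1 + 0.189·25.61 = 24.4111 + 4.84029 = 29.251.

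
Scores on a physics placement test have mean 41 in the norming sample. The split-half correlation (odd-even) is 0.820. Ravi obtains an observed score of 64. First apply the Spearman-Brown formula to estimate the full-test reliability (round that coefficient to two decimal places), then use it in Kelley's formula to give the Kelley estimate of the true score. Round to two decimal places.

Spearman-Brown: ρ = 2r/(1 + r) = 2(0.820)/(1 + 0.820) = 1.6400/1.820 = 0.9011 → 0.90
Weight the observed score by reliability and the mean by (1 − reliability): T̂ = 0.90·64 + 0.10·41 = 57.60 + 4.10 = 61.700.

61.70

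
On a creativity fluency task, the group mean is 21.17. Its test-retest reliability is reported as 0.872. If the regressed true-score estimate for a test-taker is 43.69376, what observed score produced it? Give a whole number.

T̂ = ρX + (1 − ρ)μ  ⇒  X = (T̂ − (1 − ρ)μ) / ρ
X = (43.69376 − 0.128 × 21.17) / 0.872 = (43.69376 − 2.70976) / 0.872 = 40.98400 / 0.872 = 47.00

47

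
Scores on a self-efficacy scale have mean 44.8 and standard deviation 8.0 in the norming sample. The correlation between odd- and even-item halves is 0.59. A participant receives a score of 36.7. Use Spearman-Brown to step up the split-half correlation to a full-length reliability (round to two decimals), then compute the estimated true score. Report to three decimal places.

Spearman-Brown: ρ = 2r/(1 + r) = 2(0.59)/(1 + 0.59) = 1.180/1.59 = 0.7421 → 0.74
Weight the observed score by reliability and the mean by (1 − reliability): T̂ = 0.74·36.7 + 0.26·44.8 = 27.158 + 11.648 = 38.8060.

38.806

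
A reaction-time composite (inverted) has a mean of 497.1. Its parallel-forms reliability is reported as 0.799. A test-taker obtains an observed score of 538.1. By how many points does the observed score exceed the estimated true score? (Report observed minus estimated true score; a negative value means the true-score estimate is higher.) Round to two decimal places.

T̂ = ρX + (1 − ρ)μ
  = 0.799 × 538.1 + 0.201 × 497.1
  = 429.9419 + 99.9171
  = 529.8590
  ≈ 529.859
X − T̂ = 538.1 − 529.859 = 8.241 → 8.24

8.24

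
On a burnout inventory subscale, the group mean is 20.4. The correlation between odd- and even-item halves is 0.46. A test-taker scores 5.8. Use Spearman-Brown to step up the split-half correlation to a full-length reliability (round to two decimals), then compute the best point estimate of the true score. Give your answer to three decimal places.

11.202

Spearman-Brown: ρ = 2r/(1 + r) = 2(0.46)/(1 + 0.46) = 0.920/1.46 = 0.6301 → 0.63
T̂ = ρX + (1 − ρ)μ
  = 0.63 × 5.8 + 0.37 × 20.4
  = 3.654 + 7.548
  = 11.2020
  ≈ 11.202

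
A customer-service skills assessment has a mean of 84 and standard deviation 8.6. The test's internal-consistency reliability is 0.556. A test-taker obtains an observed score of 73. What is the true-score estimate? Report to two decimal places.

77.88

Regress the observed score toward the mean by the unreliability: T̂ = 0.556·73 + 0.444·84 = 40.588 + 37.296 = 77.884.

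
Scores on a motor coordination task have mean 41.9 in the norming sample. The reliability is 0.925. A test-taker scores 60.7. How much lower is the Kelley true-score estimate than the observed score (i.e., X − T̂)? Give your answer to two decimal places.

1.41

T̂ = 0.925(60.7) + 0.075(41.9) = 56.1475 + 3.1425 = 59.2900 → 59.290
X − T̂ = 60.7 − 59.290 = 1.410 → 1.41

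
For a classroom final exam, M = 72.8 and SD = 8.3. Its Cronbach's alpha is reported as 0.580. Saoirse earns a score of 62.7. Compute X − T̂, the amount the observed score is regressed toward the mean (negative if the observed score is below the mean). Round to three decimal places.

T̂ = 0.580(62.7) + 0.420(72.8) = 36.3660 + 30.5760 = 66.94200 → 66.9420
X − T̂ = 62.7 − 66.9420 = -4.2420 → -4.242

-4.242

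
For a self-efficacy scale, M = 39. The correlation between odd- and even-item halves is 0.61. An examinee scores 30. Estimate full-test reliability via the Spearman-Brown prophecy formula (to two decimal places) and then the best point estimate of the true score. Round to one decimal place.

Spearman-Brown: ρ = 2r/(1 + r) = 2(0.61)/(1 + 0.61) = 1.220/1.61 = 0.7578 → 0.76
Weight the observed score by reliability and the mean by (1 − reliability): T̂ = 0.76·30 + 0.24·39 = 22.80 + 9.36 = 32.16.

32.2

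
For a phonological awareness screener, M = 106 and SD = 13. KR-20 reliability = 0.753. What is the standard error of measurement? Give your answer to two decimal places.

SEM = SD · √(1 − ρ) = 13 × √0.247 = 13 × 0.4970 = 6.461

6.46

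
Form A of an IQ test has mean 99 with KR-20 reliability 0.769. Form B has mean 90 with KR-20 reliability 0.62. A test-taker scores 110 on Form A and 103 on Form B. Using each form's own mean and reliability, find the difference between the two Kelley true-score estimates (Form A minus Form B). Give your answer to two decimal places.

T̂_A = 0.769(110) + 0.231(99) = 107.4590
T̂_B = 0.62(103) + 0.38(90) = 98.0600
T̂_A − T̂_B = 9.3990

9.40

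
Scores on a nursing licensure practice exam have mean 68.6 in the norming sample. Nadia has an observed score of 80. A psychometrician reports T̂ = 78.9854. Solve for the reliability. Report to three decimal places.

0.911

T̂ = ρX + (1 − ρ)μ  ⇒  T̂ − μ = ρ(X − μ)
ρ = (T̂ − μ)/(X − μ) = (78.9854 − 68.6) / (80 − 68.6) = 10.3854 / 11.4 = 0.91100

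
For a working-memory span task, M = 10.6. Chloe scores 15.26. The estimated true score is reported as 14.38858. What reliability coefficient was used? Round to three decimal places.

0.813

T̂ = ρX + (1 − ρ)μ  ⇒  T̂ − μ = ρ(X − μ)
ρ = (T̂ − μ)/(X − μ) = (14.38858 − 10.6) / (15.26 − 10.6) = 3.78858 / 4.66 = 0.81300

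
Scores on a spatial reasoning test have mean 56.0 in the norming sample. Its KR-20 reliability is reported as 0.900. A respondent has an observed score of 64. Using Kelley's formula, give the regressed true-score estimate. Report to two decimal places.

T̂ = 0.900(64) + 0.100(56.0) = 57.600 + 5.6000 = 63.200 → 63.20

63.20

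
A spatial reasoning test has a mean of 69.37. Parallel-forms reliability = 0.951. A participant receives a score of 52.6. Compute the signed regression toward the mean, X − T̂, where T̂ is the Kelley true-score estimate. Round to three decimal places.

-0.822

T̂ = 0.951(52.6) + 0.049(69.37) = 50.0226 + 3.39913 = 53.42173 → 53.4217
X − T̂ = 52.6 − 53.4217 = -0.8217 → -0.822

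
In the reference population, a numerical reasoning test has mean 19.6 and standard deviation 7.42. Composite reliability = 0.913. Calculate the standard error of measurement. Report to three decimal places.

SEM = SD · √(1 − ρ) = 7.42 × √0.087 = 7.42 × 0.2950 = 2.1886

2.189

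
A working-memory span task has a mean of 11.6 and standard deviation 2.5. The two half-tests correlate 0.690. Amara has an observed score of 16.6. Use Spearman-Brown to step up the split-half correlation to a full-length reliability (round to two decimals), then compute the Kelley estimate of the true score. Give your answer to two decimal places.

15.70

Spearman-Brown: ρ = 2r/(1 + r) = 2(0.690)/(1 + 0.690) = 1.3800/1.690 = 0.8166 → 0.82
Weight the observed score by reliability and the mean by (1 − reliability): T̂ = 0.82·16.6 + 0.18·11.6 = 13.612 + 2.088 = 15.700.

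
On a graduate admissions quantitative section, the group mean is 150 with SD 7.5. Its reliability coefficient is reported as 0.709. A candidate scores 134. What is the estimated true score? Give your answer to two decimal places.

138.66

T̂ = 0.709(134) + 0.291(150) = 95.006 + 43.650 = 138.656 → 138.66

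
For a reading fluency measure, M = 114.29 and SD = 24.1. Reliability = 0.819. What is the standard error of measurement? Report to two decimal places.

10.25

SEM = SD · √(1 − ρ) = 24.1 × √0.181 = 24.1 × 0.4254 = 10.253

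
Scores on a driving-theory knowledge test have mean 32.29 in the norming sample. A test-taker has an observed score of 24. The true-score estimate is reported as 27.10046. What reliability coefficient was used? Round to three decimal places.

0.626

T̂ = ρX + (1 − ρ)μ  ⇒  T̂ − μ = ρ(X − μ)
ρ = (T̂ − μ)/(X − μ) = (27.10046 − 32.29) / (24 − 32.29) = -5.18954 / -8.29 = 0.62600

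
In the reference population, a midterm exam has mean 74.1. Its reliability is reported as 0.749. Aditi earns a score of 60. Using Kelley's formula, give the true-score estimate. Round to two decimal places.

63.54

T̂ = 0.749(60) + 0.251(74.1) = 44.940 + 18.5991 = 63.539 → 63.54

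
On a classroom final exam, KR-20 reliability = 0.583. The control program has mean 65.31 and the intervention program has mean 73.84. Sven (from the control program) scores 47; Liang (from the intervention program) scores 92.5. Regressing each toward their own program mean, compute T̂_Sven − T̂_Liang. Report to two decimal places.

T̂_Sven = 0.583(47) + 0.417(65.31) = 54.6353
T̂_Liang = 0.583(92.5) + 0.417(73.84) = 84.7188
Difference = 54.6353 − 84.7188 = -30.0835

-30.08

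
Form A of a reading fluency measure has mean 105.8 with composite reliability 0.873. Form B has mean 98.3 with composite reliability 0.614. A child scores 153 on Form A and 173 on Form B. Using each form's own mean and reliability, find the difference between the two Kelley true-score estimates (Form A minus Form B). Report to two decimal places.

2.84

T̂_A = 0.873(153) + 0.127(105.8) = 147.0056
T̂_B = 0.614(173) + 0.386(98.3) = 144.1658
T̂_A − T̂_B = 2.8398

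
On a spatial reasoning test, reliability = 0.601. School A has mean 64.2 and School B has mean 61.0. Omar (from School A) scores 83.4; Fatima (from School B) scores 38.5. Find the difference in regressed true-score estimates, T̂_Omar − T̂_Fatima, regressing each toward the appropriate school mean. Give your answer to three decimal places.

T̂_Omar = 0.601(83.4) + 0.399(64.2) = 75.73920
T̂_Fatima = 0.601(38.5) + 0.399(61.0) = 47.47750
Difference = 75.73920 − 47.47750 = 28.26170

28.262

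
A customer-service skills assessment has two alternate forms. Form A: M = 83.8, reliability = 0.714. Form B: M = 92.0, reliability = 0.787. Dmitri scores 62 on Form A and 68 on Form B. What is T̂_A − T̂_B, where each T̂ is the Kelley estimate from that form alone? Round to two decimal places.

-4.88

T̂_A = 0.714(62) + 0.286(83.8) = 68.2348
T̂_B = 0.787(68) + 0.213(92.0) = 73.1120
T̂_A − T̂_B = -4.8772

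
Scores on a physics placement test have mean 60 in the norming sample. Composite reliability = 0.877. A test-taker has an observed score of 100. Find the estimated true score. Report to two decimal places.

Weight the observed score by reliability and the mean by (1 − reliability): T̂ = 0.877·100 + 0.123·60 = 87.700 + 7.380 = 95.080.

95.08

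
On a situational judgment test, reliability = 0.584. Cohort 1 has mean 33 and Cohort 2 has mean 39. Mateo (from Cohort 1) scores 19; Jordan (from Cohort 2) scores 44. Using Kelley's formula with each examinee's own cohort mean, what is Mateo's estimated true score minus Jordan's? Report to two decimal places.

T̂_Mateo = 0.584(19) + 0.416(33) = 24.8240
T̂_Jordan = 0.584(44) + 0.416(39) = 41.9200
Difference = 24.8240 − 41.9200 = -17.0960

-17.10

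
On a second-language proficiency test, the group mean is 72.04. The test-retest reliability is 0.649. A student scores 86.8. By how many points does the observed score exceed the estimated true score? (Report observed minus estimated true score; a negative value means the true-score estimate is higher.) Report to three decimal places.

5.181

T̂ = 0.649(86.8) + 0.351(72.04) = 56.3332 + 25.28604 = 81.61924 → 81.6192
X − T̂ = 86.8 − 81.6192 = 5.1808 → 5.181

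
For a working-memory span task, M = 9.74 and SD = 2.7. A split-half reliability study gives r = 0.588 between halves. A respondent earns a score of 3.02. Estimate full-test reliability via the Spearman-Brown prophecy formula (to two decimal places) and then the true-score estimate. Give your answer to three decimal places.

Spearman-Brown: ρ = 2r/(1 + r) = 2(0.588)/(1 + 0.588) = 1.1760/1.588 = 0.7406 → 0.74
T̂ = 0.74(3.02) + 0.26(9.74) = 2.2348 + 2.5324 = 4.7672 → 4.767

4.767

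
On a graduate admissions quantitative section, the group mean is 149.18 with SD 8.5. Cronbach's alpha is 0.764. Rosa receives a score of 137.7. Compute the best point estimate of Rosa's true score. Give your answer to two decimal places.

140.41

Weight the observed score by reliability and the mean by (1 − reliability): T̂ = 0.764·137.7 + 0.236·149.18 = 105.2028 + 35.20648 = 140.409.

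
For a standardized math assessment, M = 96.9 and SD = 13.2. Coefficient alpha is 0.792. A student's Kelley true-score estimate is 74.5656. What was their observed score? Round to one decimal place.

T̂ = ρX + (1 − ρ)μ  ⇒  X = (T̂ − (1 − ρ)μ) / ρ
X = (74.5656 − 0.208 × 96.9) / 0.792 = (74.5656 − 20.1552) / 0.792 = 54.4104 / 0.792 = 68.700

68.7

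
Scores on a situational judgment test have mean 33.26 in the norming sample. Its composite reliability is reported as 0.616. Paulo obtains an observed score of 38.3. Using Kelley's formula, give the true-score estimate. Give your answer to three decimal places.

36.365

T̂ = ρX + (1 − ρ)μ
  = 0.616 × 38.3 + 0.384 × 33.26
  = 23.5928 + 12.77184
  = 36.3646
  ≈ 36.365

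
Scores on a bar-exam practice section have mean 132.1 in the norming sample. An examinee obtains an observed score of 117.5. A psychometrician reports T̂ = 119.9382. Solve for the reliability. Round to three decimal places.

T̂ = ρX + (1 − ρ)μ  ⇒  T̂ − μ = ρ(X − μ)
ρ = (T̂ − μ)/(X − μ) = (119.9382 − 132.1) / (117.5 − 132.1) = -12.1618 / -14.6 = 0.83300

0.833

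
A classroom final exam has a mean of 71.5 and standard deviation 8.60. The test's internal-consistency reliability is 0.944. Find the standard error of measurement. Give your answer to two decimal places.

2.04

SEM = SD · √(1 − ρ) = 8.60 × √0.056 = 8.60 × 0.2366 = 2.035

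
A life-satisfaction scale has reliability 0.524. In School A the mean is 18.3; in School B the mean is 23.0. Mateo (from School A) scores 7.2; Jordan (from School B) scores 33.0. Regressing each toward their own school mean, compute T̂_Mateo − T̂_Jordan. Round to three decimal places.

-15.756

T̂_Mateo = 0.524(7.2) + 0.476(18.3) = 12.48360
T̂_Jordan = 0.524(33.0) + 0.476(23.0) = 28.24000
Difference = 12.48360 − 28.24000 = -15.75640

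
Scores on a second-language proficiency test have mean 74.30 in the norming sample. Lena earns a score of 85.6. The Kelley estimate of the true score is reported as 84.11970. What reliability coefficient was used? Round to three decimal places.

0.869

T̂ = ρX + (1 − ρ)μ  ⇒  T̂ − μ = ρ(X − μ)
ρ = (T̂ − μ)/(X − μ) = (84.11970 − 74.30) / (85.6 − 74.30) = 9.81970 / 11.30 = 0.86900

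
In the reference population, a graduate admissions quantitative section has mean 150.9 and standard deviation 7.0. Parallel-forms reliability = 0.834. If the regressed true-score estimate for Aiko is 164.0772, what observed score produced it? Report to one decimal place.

T̂ = ρX + (1 − ρ)μ  ⇒  X = (T̂ − (1 − ρ)μ) / ρ
X = (164.0772 − 0.166 × 150.9) / 0.834 = (164.0772 − 25.0494) / 0.834 = 139.0278 / 0.834 = 166.700

166.7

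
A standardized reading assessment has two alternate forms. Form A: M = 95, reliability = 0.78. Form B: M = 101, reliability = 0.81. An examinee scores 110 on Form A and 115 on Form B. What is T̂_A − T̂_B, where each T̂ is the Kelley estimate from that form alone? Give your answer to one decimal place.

-5.6

T̂_A = 0.78(110) + 0.22(95) = 106.700
T̂_B = 0.81(115) + 0.19(101) = 112.340
T̂_A − T̂_B = -5.640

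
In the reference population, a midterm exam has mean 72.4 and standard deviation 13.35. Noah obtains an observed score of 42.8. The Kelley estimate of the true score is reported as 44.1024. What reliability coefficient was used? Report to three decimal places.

T̂ = ρX + (1 − ρ)μ  ⇒  T̂ − μ = ρ(X − μ)
ρ = (T̂ − μ)/(X − μ) = (44.1024 − 72.4) / (42.8 − 72.4) = -28.2976 / -29.6 = 0.95600

0.956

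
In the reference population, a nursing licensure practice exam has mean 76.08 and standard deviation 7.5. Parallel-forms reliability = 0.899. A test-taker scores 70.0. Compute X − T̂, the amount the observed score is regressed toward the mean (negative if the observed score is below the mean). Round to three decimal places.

-0.614

T̂ = 0.899(70.0) + 0.101(76.08) = 62.9300 + 7.68408 = 70.61408 → 70.6141
X − T̂ = 70.0 − 70.6141 = -0.6141 → -0.614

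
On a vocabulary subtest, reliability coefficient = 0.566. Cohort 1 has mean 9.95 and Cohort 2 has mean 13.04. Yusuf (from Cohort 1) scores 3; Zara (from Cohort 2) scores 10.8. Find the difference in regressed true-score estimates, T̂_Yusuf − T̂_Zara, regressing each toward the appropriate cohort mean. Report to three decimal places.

T̂_Yusuf = 0.566(3) + 0.434(9.95) = 6.01630
T̂_Zara = 0.566(10.8) + 0.434(13.04) = 11.77216
Difference = 6.01630 − 11.77216 = -5.75586

-5.756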